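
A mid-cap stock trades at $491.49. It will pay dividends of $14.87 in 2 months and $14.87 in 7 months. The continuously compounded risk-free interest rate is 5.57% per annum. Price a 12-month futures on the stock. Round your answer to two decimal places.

PV(dividends) I = 14.87·e^(−0.0557·2/12) + 14.87·e^(−0.0557·7/12)
I = 14.7326 + 14.3946 = 29.1272
F = (S − I)·e^(rT) = (491.49 − 29.1272) · e^(0.0557·12/12)
= 462.3628 · e^0.055700 = 462.3628 × 1.057280 = $488.85

$488.85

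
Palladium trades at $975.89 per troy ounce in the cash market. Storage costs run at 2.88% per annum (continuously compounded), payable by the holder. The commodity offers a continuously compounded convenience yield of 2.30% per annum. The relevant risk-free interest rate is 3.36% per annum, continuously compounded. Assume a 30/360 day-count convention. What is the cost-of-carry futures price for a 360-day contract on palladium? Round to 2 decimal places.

Net carry = r + u − y = 0.0336 + 0.0288 − 0.0230 = 0.0394
F = S·e^((r+u−y)T) = 975.89 · e^(0.0394 × 360/360) = 975.89 · e^0.039400
= 975.89 × 1.040186 = $1,015.11 per troy ounce

$1,015.11 per troy ounce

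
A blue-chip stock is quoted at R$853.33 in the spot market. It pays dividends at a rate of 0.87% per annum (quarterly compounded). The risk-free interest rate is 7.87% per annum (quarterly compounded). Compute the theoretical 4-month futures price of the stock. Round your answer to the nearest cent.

F = S · (1+r/4)^(4T) / (1+q/4)^(4T)
= 853.33 × 1.026319 / 1.002901 = 853.33 × 1.023350
F = R$873.26

R$873.26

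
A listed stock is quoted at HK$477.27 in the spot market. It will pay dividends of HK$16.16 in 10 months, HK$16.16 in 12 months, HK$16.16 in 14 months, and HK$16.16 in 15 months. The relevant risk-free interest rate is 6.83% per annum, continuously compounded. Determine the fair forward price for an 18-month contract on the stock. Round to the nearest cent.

HK$462.15

PV(dividends) I = 16.16·e^(−0.0683·10/12) + 16.16·e^(−0.0683·12/12) + 16.16·e^(−0.0683·14/12) + 16.16·e^(−0.0683·15/12)
I = 15.2659 + 15.0931 + 14.9223 + 14.8376 = 60.1189
F = (S − I)·e^(rT) = (477.27 − 60.1189) · e^(0.0683·18/12)
= 417.1511 · e^0.102450 = 417.1511 × 1.107882 = HK$462.15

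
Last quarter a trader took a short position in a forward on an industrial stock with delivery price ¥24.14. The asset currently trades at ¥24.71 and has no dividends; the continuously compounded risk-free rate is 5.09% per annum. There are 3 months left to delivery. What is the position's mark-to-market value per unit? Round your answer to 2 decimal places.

Current fair forward for the remaining 3 months: F = S·e^(r·T), r = 0.0509
F = 24.71 · e^(0.0509 × 3/12) = 24.71 × 1.012806 = 25.0264
Value of long forward = (F − K)·e^(−rT) = (25.0264 − 24.14) · e^(−0.0509·3/12)
= 0.8864 × 0.987356 = 0.88
Short position value = −(long value) = -¥0.88

-¥0.88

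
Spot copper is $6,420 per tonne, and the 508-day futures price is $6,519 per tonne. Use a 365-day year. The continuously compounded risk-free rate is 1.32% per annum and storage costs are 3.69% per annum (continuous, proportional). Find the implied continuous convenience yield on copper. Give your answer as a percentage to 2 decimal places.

3.91%

F = S·e^((r+u−y)T) ⇒ (r+u−y) = ln(F/S)/T
ln(6519/6420) = 0.015303; /T ⇒ 0.010995
y = r + u − ln(F/S)/T = 0.0132 + 0.0369 − 0.010995 = 0.039105
y = 3.91%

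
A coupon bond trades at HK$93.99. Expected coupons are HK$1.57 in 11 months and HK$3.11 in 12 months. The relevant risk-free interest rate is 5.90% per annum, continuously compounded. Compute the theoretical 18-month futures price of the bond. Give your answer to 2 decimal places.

HK$97.86

PV(coupons) I = 1.57·e^(−0.0590·11/12) + 3.11·e^(−0.0590·12/12)
I = 1.4873 + 2.9318 = 4.4191
F = (S − I)·e^(rT) = (93.99 − 4.4191) · e^(0.0590·18/12)
= 89.5709 · e^0.088500 = 89.5709 × 1.092534 = HK$97.86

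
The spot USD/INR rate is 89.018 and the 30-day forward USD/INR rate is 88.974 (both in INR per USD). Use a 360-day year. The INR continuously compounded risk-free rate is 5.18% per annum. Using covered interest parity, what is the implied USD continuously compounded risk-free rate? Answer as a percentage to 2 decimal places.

5.77%

F = S·e^((r_INR − r_USD)T) ⇒ r_USD = r_INR − ln(F/S)/T
ln(88.974/89.018) = -0.000494; /(30/360) = -0.005928
r_USD = 0.0518 + 0.005928 = 0.057728
r_USD = 5.77%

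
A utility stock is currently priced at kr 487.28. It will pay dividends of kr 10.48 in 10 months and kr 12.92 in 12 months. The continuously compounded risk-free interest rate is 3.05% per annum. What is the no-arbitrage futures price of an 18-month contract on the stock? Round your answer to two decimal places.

PV(dividends) I = 10.48·e^(−0.0305·10/12) + 12.92·e^(−0.0305·12/12)
I = 10.2170 + 12.5319 = 22.7489
F = (S − I)·e^(rT) = (487.28 − 22.7489) · e^(0.0305·18/12)
= 464.5311 · e^0.045750 = 464.5311 × 1.046813 = kr 486.28

kr 486.28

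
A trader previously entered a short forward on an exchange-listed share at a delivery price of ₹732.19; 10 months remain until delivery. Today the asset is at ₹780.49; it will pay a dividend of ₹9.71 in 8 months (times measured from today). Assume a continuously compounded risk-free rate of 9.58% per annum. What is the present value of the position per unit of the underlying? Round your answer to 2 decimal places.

PV(remaining dividends) I = 9.71·e^(−0.0958·8/12) = 9.1092
Current forward F = (S − I)·e^(rT) = (780.49 − 9.1092)·e^(0.0958·10/12) = 771.3808 × 1.083107 = 835.4879
Value (long) = (F − K)·e^(−rT) = (835.4879 − 732.19) × 0.923270 = 95.3719
Short position value = −(long value) = -₹95.37

-₹95.37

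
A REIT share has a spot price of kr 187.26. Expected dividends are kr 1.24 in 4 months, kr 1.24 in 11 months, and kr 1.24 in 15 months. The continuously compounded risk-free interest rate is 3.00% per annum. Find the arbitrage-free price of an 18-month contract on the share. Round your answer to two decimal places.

PV(dividends) I = 1.24·e^(−0.0300·4/12) + 1.24·e^(−0.0300·11/12) + 1.24·e^(−0.0300·15/12)
I = 1.2277 + 1.2064 + 1.1944 = 3.6285
F = (S − I)·e^(rT) = (187.26 − 3.6285) · e^(0.0300·18/12)
= 183.6315 · e^0.045000 = 183.6315 × 1.046028 = kr 192.08

kr 192.08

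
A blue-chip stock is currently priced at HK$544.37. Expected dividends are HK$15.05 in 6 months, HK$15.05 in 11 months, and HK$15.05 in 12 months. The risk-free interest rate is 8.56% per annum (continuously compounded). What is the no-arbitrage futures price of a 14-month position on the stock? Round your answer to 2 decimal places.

PV(dividends) I = 15.05·e^(−0.0856·6/12) + 15.05·e^(−0.0856·11/12) + 15.05·e^(−0.0856·12/12)
I = 14.4195 + 13.9142 + 13.8153 = 42.1490
F = (S − I)·e^(rT) = (544.37 − 42.1490) · e^(0.0856·14/12)
= 502.2210 · e^0.099867 = 502.2210 × 1.105024 = HK$554.97

HK$554.97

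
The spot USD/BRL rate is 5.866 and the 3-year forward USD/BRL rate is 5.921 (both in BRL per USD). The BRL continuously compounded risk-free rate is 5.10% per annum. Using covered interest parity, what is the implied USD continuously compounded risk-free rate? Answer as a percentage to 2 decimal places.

F = S·e^((r_BRL − r_USD)T) ⇒ r_USD = r_BRL − ln(F/S)/T
ln(5.921/5.866) = 0.009332; /(3) = 0.003111
r_USD = 0.0510 − 0.003111 = 0.047889
r_USD = 4.79%

4.79%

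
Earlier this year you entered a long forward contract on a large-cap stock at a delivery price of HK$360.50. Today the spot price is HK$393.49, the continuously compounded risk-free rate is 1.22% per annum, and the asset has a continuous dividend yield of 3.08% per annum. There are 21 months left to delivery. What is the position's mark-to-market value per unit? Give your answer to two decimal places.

HK$19.96

Current fair forward for the remaining 21 months: F = S·e^((r − q)·T), (r − q) = 0.0122 − 0.0308 = -0.0186
F = 393.49 · e^(-0.0186 × 21/12) = 393.49 × 0.967974 = 380.8881
Value of long forward = (F − K)·e^(−rT) = (380.8881 − 360.50) · e^(−0.0122·21/12)
= 20.3881 × 0.978876 = 19.96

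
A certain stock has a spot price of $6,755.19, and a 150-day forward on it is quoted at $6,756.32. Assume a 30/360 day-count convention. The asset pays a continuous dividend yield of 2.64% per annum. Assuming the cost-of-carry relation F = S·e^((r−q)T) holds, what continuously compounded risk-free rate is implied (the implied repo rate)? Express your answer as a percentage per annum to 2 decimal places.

2.68%

From F = S·e^((r−q)T): (r − q) = ln(F/S)/T
ln(6756.32/6755.19) = ln(1.000167) = 0.000167
(r − q) = 0.000167 / (150/360) = 0.000401
r = ln(F/S)/T + q = 0.000401 + 0.0264 = 0.026801
r = 2.68%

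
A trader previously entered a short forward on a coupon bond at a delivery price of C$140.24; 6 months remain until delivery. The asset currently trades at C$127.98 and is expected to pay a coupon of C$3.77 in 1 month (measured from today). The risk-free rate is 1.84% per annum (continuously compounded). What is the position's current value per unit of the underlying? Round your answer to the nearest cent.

C$14.74

PV(remaining coupons) I = 3.77·e^(−0.0184·1/12) = 3.7642
Current forward F = (S − I)·e^(rT) = (127.98 − 3.7642)·e^(0.0184·6/12) = 124.2158 × 1.009242 = 125.3638
Value (long) = (F − K)·e^(−rT) = (125.3638 − 140.24) × 0.990842 = -14.7400
Short position value = −(long value) = C$14.74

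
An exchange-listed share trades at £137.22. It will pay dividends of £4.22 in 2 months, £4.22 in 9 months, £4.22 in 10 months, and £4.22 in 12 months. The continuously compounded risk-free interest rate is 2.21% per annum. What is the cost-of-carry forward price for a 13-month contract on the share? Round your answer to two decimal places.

£123.52

PV(dividends) I = 4.22·e^(−0.0221·2/12) + 4.22·e^(−0.0221·9/12) + 4.22·e^(−0.0221·10/12) + 4.22·e^(−0.0221·12/12)
I = 4.2045 + 4.1506 + 4.1430 + 4.1278 = 16.6259
F = (S − I)·e^(rT) = (137.22 − 16.6259) · e^(0.0221·13/12)
= 120.5941 · e^0.023942 = 120.5941 × 1.024231 = £123.52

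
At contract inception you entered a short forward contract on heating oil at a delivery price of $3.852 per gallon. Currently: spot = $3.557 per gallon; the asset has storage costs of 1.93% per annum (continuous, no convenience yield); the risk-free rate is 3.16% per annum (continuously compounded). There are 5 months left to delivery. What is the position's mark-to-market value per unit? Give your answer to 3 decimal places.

$0.216 per gallon

Current fair forward for the remaining 5 months: F = S·e^((r + u)·T), (r + u) = 0.0316 + 0.0193 = 0.0509
F = 3.557 · e^(0.0509 × 5/12) = 3.557 × 1.021435 = 3.6332
Value of long forward = (F − K)·e^(−rT) = (3.6332 − 3.852) · e^(−0.0316·5/12)
= -0.2188 × 0.986920 = -0.216
Short position value = −(long value) = $0.216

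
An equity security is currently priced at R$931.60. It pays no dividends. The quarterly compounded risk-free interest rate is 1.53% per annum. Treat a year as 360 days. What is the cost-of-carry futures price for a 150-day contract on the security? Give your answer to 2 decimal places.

R$937.55

F = S · (1+r/4)^(4T)
= 931.60 × 1.006383
F = R$937.55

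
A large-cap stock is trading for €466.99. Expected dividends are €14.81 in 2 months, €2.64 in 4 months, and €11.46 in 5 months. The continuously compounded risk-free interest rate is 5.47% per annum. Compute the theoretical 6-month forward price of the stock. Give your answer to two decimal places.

PV(dividends) I = 14.81·e^(−0.0547·2/12) + 2.64·e^(−0.0547·4/12) + 11.46·e^(−0.0547·5/12)
I = 14.6756 + 2.5923 + 11.2018 = 28.4697
F = (S − I)·e^(rT) = (466.99 − 28.4697) · e^(0.0547·6/12)
= 438.5203 · e^0.027350 = 438.5203 × 1.027727 = €450.68

€450.68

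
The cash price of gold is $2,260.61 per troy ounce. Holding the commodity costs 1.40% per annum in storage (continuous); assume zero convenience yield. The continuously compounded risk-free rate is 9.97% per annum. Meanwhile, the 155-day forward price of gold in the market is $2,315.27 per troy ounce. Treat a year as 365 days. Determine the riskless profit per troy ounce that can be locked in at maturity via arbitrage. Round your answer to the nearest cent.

Fair forward: F* = S·e^(carry·T), with carry = (r + u) = 0.0997 + 0.0140 = 0.1137
F* = 2260.61 · e^(0.1137 × 155/365) = 2260.61 · e^0.04828356 = 2260.61 × 1.04946820 = $2372.4383
Market $2315.27 < fair $2372.4383: forward underpriced → reverse cash-and-carry (short spot, go long the forward).
At maturity, profit = |F_mkt − F*| = |2315.27 − 2372.4383| = $57.17 per troy ounce

$57.17 per troy ounce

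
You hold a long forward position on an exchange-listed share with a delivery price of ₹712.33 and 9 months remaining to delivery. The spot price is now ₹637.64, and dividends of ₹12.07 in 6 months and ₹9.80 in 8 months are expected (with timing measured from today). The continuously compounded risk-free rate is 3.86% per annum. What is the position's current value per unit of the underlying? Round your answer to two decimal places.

-₹75.75

PV(remaining dividends) I = 12.07·e^(−0.0386·6/12) + 9.80·e^(−0.0386·8/12) = 21.3903
Current forward F = (S − I)·e^(rT) = (637.64 − 21.3903)·e^(0.0386·9/12) = 616.2497 × 1.029373 = 634.3508
Value (long) = (F − K)·e^(−rT) = (634.3508 − 712.33) × 0.971465 = -75.7541
Value = -₹75.75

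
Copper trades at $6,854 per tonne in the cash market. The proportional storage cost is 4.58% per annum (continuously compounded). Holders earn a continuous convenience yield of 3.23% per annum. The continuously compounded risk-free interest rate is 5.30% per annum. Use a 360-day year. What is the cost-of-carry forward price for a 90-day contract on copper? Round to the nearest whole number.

Net carry = r + u − y = 0.0530 + 0.0458 − 0.0323 = 0.0665
F = S·e^((r+u−y)T) = 6854 · e^(0.0665 × 90/360) = 6854 · e^0.016625
= 6854 × 1.016764 = $6,969 per tonne

$6,969 per tonne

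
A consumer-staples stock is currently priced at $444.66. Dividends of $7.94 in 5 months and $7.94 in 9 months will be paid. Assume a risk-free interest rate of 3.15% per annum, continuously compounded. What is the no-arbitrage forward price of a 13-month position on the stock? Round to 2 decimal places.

$443.96

PV(dividends) I = 7.94·e^(−0.0315·5/12) + 7.94·e^(−0.0315·9/12)
I = 7.8365 + 7.7546 = 15.5911
F = (S − I)·e^(rT) = (444.66 − 15.5911) · e^(0.0315·13/12)
= 429.0689 · e^0.034125 = 429.0689 × 1.034714 = $443.96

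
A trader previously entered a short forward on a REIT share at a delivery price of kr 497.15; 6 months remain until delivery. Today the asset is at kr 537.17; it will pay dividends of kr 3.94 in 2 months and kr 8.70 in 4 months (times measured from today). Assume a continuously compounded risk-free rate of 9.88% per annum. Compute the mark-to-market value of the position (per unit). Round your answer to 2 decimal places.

-kr 51.69

PV(remaining dividends) I = 3.94·e^(−0.0988·2/12) + 8.70·e^(−0.0988·4/12) = 12.2938
Current forward F = (S − I)·e^(rT) = (537.17 − 12.2938)·e^(0.0988·6/12) = 524.8762 × 1.050641 = 551.4565
Value (long) = (F − K)·e^(−rT) = (551.4565 − 497.15) × 0.951800 = 51.6889
Short position value = −(long value) = -kr 51.69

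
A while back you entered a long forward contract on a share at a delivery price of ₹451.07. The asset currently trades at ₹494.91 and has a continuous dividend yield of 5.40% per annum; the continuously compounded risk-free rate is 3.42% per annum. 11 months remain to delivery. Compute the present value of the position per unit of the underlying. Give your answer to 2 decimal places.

₹33.86

Current fair forward for the remaining 11 months: F = S·e^((r − q)·T), (r − q) = 0.0342 − 0.0540 = -0.0198
F = 494.91 · e^(-0.0198 × 11/12) = 494.91 × 0.982014 = 486.0085
Value of long forward = (F − K)·e^(−rT) = (486.0085 − 451.07) · e^(−0.0342·11/12)
= 34.9385 × 0.969136 = 33.86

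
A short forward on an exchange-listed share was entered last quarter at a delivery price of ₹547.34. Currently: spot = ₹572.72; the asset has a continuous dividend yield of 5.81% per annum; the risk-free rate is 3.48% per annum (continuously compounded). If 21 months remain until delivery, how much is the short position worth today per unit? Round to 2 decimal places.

-₹2.35

Current fair forward for the remaining 21 months: F = S·e^((r − q)·T), (r − q) = 0.0348 − 0.0581 = -0.0233
F = 572.72 · e^(-0.0233 × 21/12) = 572.72 × 0.960045 = 549.8370
Value of long forward = (F − K)·e^(−rT) = (549.8370 − 547.34) · e^(−0.0348·21/12)
= 2.4970 × 0.940917 = 2.35
Short position value = −(long value) = -₹2.35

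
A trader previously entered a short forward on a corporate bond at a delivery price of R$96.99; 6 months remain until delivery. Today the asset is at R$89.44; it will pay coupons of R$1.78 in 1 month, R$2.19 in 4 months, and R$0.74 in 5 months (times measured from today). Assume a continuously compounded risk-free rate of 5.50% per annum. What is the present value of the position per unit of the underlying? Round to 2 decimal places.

PV(remaining coupons) I = 1.78·e^(−0.0550·1/12) + 2.19·e^(−0.0550·4/12) + 0.74·e^(−0.0550·5/12) = 4.6453
Current forward F = (S − I)·e^(rT) = (89.44 − 4.6453)·e^(0.0550·6/12) = 84.7947 × 1.027882 = 87.1589
Value (long) = (F − K)·e^(−rT) = (87.1589 − 96.99) × 0.972875 = -9.5644
Short position value = −(long value) = R$9.56

R$9.56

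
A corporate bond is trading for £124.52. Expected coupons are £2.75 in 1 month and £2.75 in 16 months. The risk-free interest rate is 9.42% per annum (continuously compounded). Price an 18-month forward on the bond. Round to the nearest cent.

£137.48

PV(coupons) I = 2.75·e^(−0.0942·1/12) + 2.75·e^(−0.0942·16/12)
I = 2.7285 + 2.4254 = 5.1539
F = (S − I)·e^(rT) = (124.52 − 5.1539) · e^(0.0942·18/12)
= 119.3661 · e^0.141300 = 119.3661 × 1.151770 = £137.48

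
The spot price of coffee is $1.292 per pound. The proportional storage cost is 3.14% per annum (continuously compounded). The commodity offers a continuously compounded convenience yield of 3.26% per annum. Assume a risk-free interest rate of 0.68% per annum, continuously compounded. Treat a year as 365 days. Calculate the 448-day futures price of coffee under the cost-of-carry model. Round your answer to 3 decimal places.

$1.301 per pound

Net carry = r + u − y = 0.0068 + 0.0314 − 0.0326 = 0.0056
F = S·e^((r+u−y)T) = 1.292 · e^(0.0056 × 448/365) = 1.292 · e^0.006873
= 1.292 × 1.006897 = $1.301 per pound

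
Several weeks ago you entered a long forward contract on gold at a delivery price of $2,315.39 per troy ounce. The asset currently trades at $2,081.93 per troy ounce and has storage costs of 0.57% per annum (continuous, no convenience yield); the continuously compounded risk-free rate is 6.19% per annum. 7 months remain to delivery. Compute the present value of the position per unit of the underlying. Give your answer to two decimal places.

-$144.41 per troy ounce

Current fair forward for the remaining 7 months: F = S·e^((r + u)·T), (r + u) = 0.0619 + 0.0057 = 0.0676
F = 2081.93 · e^(0.0676 × 7/12) = 2081.93 × 1.04022115 = 2165.6676
Value of long forward = (F − K)·e^(−rT) = (2165.6676 − 2315.39) · e^(−0.0619·7/12)
= -149.7224 × 0.96453580 = -144.41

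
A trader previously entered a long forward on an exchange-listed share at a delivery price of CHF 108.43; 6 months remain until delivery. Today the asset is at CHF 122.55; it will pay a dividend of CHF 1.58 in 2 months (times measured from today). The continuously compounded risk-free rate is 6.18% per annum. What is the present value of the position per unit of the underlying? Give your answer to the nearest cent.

PV(remaining dividends) I = 1.58·e^(−0.0618·2/12) = 1.5638
Current forward F = (S − I)·e^(rT) = (122.55 − 1.5638)·e^(0.0618·6/12) = 120.9862 × 1.031382 = 124.7830
Value (long) = (F − K)·e^(−rT) = (124.7830 − 108.43) × 0.969573 = 15.8554
Value = CHF 15.86

CHF 15.86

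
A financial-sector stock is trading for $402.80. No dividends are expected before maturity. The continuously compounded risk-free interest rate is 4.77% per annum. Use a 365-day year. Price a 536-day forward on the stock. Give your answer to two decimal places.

F = S·e^(rT) = 402.80 · e^(0.0477 × 536/365)
= 402.80 · e^0.070047 = 402.80 × 1.072559
F = $432.03

$432.03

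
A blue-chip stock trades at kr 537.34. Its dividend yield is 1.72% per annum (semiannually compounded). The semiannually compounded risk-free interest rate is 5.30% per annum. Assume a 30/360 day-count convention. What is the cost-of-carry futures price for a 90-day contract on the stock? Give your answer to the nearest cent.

kr 542.09

F = S · (1+r/2)^(2T) / (1+q/2)^(2T)
= 537.34 × 1.013163 / 1.004291 = 537.34 × 1.008834
F = kr 542.09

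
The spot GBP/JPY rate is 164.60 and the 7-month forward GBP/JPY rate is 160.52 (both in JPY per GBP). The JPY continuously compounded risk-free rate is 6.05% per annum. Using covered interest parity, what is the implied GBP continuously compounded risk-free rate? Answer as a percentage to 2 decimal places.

10.35%

F = S·e^((r_JPY − r_GBP)T) ⇒ r_GBP = r_JPY − ln(F/S)/T
ln(160.52/164.60) = -0.025100; /(7/12) = -0.043029
r_GBP = 0.0605 + 0.043029 = 0.103529
r_GBP = 10.35%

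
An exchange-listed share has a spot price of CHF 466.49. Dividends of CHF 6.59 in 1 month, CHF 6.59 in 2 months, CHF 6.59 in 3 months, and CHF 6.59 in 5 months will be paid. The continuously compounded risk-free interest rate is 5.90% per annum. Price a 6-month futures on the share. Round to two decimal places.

CHF 453.67

PV(dividends) I = 6.59·e^(−0.0590·1/12) + 6.59·e^(−0.0590·2/12) + 6.59·e^(−0.0590·3/12) + 6.59·e^(−0.0590·5/12)
I = 6.5577 + 6.5255 + 6.4935 + 6.4300 = 26.0067
F = (S − I)·e^(rT) = (466.49 − 26.0067) · e^(0.0590·6/12)
= 440.4833 · e^0.029500 = 440.4833 × 1.029939 = CHF 453.67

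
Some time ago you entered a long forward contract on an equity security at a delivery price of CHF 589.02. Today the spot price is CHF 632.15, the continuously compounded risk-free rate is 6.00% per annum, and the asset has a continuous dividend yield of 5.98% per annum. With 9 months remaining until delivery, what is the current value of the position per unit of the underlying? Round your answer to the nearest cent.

Current fair forward for the remaining 9 months: F = S·e^((r − q)·T), (r − q) = 0.0600 − 0.0598 = 0.0002
F = 632.15 · e^(0.0002 × 9/12) = 632.15 × 1.000150 = 632.2448
Value of long forward = (F − K)·e^(−rT) = (632.2448 − 589.02) · e^(−0.0600·9/12)
= 43.2248 × 0.955997 = 41.32

CHF 41.32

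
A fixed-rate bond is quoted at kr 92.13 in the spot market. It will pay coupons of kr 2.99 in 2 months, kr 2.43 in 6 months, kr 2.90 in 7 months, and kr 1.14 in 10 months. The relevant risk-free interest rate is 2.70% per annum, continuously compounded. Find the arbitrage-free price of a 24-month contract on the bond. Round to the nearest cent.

PV(coupons) I = 2.99·e^(−0.0270·2/12) + 2.43·e^(−0.0270·6/12) + 2.90·e^(−0.0270·7/12) + 1.14·e^(−0.0270·10/12)
I = 2.9766 + 2.3974 + 2.8547 + 1.1146 = 9.3433
F = (S − I)·e^(rT) = (92.13 − 9.3433) · e^(0.0270·24/12)
= 82.7867 · e^0.054000 = 82.7867 × 1.055485 = kr 87.38

kr 87.38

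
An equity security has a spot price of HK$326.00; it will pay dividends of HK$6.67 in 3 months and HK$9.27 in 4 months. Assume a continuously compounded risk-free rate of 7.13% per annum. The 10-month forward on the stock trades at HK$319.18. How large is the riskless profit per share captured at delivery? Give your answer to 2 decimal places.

HK$10.22 per share

PV(dividends) I = 6.67·e^(−0.0713·3/12) + 9.27·e^(−0.0713·4/12) = 15.6044
Fair forward F* = (S − I)·e^(rT) = (326.00 − 15.6044)·e^0.059417 = 310.3956 × 1.061218 = 329.3974
Market HK$319.18 < fair 329.3974: forward underpriced → reverse cash-and-carry (short the stock, invest proceeds at r, pay the dividends, go long the forward).
Profit at T = |F_mkt − F*| = |319.18 − 329.3974| = HK$10.22 per share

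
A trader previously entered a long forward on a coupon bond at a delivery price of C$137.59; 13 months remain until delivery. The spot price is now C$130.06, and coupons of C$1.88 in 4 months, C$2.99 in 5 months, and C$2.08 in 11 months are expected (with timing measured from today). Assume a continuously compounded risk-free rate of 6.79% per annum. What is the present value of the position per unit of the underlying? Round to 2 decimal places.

-C$4.47

PV(remaining coupons) I = 1.88·e^(−0.0679·4/12) + 2.99·e^(−0.0679·5/12) + 2.08·e^(−0.0679·11/12) = 6.6990
Current forward F = (S − I)·e^(rT) = (130.06 − 6.6990)·e^(0.0679·13/12) = 123.3610 × 1.076331 = 132.7773
Value (long) = (F − K)·e^(−rT) = (132.7773 − 137.59) × 0.929082 = -4.4714
Value = -C$4.47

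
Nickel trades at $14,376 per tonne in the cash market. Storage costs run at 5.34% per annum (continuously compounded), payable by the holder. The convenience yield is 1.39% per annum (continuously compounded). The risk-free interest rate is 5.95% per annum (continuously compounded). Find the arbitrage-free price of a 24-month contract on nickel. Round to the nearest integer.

Net carry = r + u − y = 0.0595 + 0.0534 − 0.0139 = 0.0990
F = S·e^((r+u−y)T) = 14376 · e^(0.0990 × 24/12) = 14376 · e^0.198000
= 14376 × 1.218962 = $17,524 per tonne

$17,524 per tonne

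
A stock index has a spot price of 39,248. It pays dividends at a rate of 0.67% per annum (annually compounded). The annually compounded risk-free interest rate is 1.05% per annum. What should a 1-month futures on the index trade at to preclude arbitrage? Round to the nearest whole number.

F = S · (1+r)^T / (1+q)^T
= 39248 × 1.000871 / 1.000557 = 39248 × 1.000314
F = 39,260

39,260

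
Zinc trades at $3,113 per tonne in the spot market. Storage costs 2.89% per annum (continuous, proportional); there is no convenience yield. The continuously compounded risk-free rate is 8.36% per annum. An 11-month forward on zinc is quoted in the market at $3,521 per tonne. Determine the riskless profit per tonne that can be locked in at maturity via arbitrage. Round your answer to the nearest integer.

Fair forward: F* = S·e^(carry·T), with carry = (r + u) = 0.0836 + 0.0289 = 0.1125
F* = 3113 · e^(0.1125 × 11/12) = 3113 · e^0.103125 = 3113 × 1.108630 = $3451.1652
Market $3521 > fair $3451.1652: forward overpriced → cash-and-carry (buy spot, short the forward).
At maturity, profit = |F_mkt − F*| = |3521 − 3451.1652| = $70 per tonne

$70 per tonne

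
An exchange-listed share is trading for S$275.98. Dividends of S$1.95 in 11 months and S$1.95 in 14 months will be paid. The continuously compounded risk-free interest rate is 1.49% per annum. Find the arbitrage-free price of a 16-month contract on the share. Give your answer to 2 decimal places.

S$277.60

PV(dividends) I = 1.95·e^(−0.0149·11/12) + 1.95·e^(−0.0149·14/12)
I = 1.9235 + 1.9164 = 3.8399
F = (S − I)·e^(rT) = (275.98 − 3.8399) · e^(0.0149·16/12)
= 272.1401 · e^0.019867 = 272.1401 × 1.020066 = S$277.60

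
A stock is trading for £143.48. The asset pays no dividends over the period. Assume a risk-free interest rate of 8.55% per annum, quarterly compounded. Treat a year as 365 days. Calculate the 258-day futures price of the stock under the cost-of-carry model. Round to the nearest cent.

F = S · (1+r/4)^(4T)
= 143.48 × 1.061623
F = £152.32

£152.32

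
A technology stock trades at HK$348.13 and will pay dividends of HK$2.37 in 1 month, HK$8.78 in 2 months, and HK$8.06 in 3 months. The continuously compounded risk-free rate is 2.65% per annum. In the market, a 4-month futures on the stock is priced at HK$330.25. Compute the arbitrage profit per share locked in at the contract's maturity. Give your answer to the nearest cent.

HK$1.69 per share

PV(dividends) I = 2.37·e^(−0.0265·1/12) + 8.78·e^(−0.0265·2/12) + 8.06·e^(−0.0265·3/12) = 19.1129
Fair futures F* = (S − I)·e^(rT) = (348.13 − 19.1129)·e^0.008833 = 329.0171 × 1.008872 = 331.9361
Market HK$330.25 < fair 331.9361: forward underpriced → reverse cash-and-carry (short the stock, invest proceeds at r, pay the dividends, go long the forward).
Profit at T = |F_mkt − F*| = |330.25 − 331.9361| = HK$1.69 per share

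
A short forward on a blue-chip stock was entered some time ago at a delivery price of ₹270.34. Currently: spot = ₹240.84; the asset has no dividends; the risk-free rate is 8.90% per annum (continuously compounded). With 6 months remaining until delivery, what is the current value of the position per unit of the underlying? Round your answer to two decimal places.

Current fair forward for the remaining 6 months: F = S·e^(r·T), r = 0.0890
F = 240.84 · e^(0.0890 × 6/12) = 240.84 × 1.045505 = 251.7994
Value of long forward = (F − K)·e^(−rT) = (251.7994 − 270.34) · e^(−0.0890·6/12)
= -18.5406 × 0.956476 = -17.73
Short position value = −(long value) = ₹17.73

₹17.73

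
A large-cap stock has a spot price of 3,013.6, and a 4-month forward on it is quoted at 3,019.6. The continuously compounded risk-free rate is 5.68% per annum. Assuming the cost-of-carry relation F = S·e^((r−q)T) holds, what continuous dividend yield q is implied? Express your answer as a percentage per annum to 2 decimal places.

From F = S·e^((r−q)T): (r − q) = ln(F/S)/T
ln(3019.6/3013.6) = ln(1.001991) = 0.001989
(r − q) = 0.001989 / (4/12) = 0.005967
q = r − ln(F/S)/T = 0.0568 − 0.005967 = 0.050833
q = 5.08%

5.08%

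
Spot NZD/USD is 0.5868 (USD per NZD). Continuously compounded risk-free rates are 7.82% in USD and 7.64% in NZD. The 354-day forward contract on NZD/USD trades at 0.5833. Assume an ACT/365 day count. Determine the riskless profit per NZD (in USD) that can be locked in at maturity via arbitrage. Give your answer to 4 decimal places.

Fair forward: F* = S·e^(carry·T), with carry = (r_USD − r_NZD) = 0.0782 − 0.0764 = 0.0018
F* = 0.5868 · e^(0.0018 × 354/365) = 0.5868 · e^0.001746 = 0.5868 × 1.001748 = 0.5878
Market 0.5833 < fair 0.5878: forward underpriced → reverse cash-and-carry (short spot, go long the forward).
At maturity, profit = |F_mkt − F*| = |0.5833 − 0.5878| = 0.0045 per NZD (in USD)

0.0045 per NZD (in USD)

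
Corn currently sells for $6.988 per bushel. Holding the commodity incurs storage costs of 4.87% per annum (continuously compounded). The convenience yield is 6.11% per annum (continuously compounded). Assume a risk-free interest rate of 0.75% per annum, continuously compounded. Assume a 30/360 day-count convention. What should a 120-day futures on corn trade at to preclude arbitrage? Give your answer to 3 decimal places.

Net carry = r + u − y = 0.0075 + 0.0487 − 0.0611 = -0.0049
F = S·e^((r+u−y)T) = 6.988 · e^(-0.0049 × 120/360) = 6.988 · e^-0.001633
= 6.988 × 0.998368 = $6.977 per bushel

$6.977 per bushel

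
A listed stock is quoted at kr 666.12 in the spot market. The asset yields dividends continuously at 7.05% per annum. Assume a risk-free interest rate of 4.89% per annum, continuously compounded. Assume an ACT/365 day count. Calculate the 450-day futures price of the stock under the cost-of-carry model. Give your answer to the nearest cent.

F = S·e^((r − q)T) = 666.12 · e^((0.0489 − 0.0705) × 450/365)
= 666.12 · e^-0.026630 = 666.12 × 0.973721
F = kr 648.62

kr 648.62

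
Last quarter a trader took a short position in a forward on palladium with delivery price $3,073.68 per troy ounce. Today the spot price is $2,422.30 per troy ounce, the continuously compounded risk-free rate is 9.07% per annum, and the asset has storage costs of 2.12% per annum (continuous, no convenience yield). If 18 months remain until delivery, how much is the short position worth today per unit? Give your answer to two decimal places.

$182.14 per troy ounce

Current fair forward for the remaining 18 months: F = S·e^((r + u)·T), (r + u) = 0.0907 + 0.0212 = 0.1119
F = 2422.30 · e^(0.1119 × 18/12) = 2422.30 × 1.18275918 = 2864.9976
Value of long forward = (F − K)·e^(−rT) = (2864.9976 − 3073.68) · e^(−0.0907·18/12)
= -208.6824 × 0.87279899 = -182.14
Short position value = −(long value) = $182.14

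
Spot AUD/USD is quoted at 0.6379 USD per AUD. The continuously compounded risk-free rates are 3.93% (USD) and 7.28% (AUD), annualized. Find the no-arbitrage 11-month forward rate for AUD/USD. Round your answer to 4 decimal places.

F = S·e^((r_USD − r_AUD)T) = 0.6379 · e^((0.0393 − 0.0728) × 11/12)
= 0.6379 · e^-0.030708 = 0.6379 × 0.969759
F = 0.6186 USD per AUD

0.6186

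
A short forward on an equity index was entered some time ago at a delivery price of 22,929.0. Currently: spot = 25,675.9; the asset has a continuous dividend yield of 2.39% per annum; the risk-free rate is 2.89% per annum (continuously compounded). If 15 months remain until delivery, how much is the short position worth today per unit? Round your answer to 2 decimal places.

-2804.70

Current fair forward for the remaining 15 months: F = S·e^((r − q)·T), (r − q) = 0.0289 − 0.0239 = 0.0050
F = 25675.9 · e^(0.0050 × 15/12) = 25675.9 × 1.00626957 = 25836.8769
Value of long forward = (F − K)·e^(−rT) = (25836.8769 − 22929.0) · e^(−0.0289·15/12)
= 2907.8769 × 0.96451972 = 2804.70
Short position value = −(long value) = -2804.70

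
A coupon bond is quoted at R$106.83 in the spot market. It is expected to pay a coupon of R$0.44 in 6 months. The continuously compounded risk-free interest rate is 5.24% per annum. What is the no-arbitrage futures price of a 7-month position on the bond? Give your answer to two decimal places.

PV(coupons) I = 0.44·e^(−0.0524·6/12)
I = 0.4286
F = (S − I)·e^(rT) = (106.83 − 0.4286) · e^(0.0524·7/12)
= 106.4014 · e^0.030567 = 106.4014 × 1.031039 = R$109.70

R$109.70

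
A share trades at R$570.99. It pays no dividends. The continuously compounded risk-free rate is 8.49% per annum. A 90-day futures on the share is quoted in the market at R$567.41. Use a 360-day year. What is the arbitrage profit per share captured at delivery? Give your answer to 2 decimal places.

R$15.83 per share

Fair futures: F* = S·e^(carry·T), with carry = r = 0.0849
F* = 570.99 · e^(0.0849 × 90/360) = 570.99 · e^0.021225 = 570.99 × 1.021452 = R$583.2389
Market R$567.41 < fair R$583.2389: forward underpriced → reverse cash-and-carry (short spot, go long the forward).
At maturity, profit = |F_mkt − F*| = |567.41 − 583.2389| = R$15.83 per share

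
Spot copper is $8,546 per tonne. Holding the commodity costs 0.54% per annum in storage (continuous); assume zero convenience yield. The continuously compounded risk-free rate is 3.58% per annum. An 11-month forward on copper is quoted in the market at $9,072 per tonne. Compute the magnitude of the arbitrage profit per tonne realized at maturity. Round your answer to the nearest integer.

Fair forward: F* = S·e^(carry·T), with carry = (r + u) = 0.0358 + 0.0054 = 0.0412
F* = 8546 · e^(0.0412 × 11/12) = 8546 · e^0.037767 = 8546 × 1.038489 = $8874.9270
Market $9072 > fair $8874.9270: forward overpriced → cash-and-carry (buy spot, short the forward).
At maturity, profit = |F_mkt − F*| = |9072 − 8874.9270| = $197 per tonne

$197 per tonne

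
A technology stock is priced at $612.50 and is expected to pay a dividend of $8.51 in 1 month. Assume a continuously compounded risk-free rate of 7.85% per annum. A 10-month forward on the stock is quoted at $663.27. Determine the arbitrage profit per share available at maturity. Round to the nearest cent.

PV(dividends) I = 8.51·e^(−0.0785·1/12) = 8.4545
Fair forward F* = (S − I)·e^(rT) = (612.50 − 8.4545)·e^0.065417 = 604.0455 × 1.067604 = 644.8814
Market $663.27 > fair 644.8814: forward overpriced → cash-and-carry (borrow at r, buy the stock and collect the dividends, short the forward).
Profit at T = |F_mkt − F*| = |663.27 − 644.8814| = $18.39 per share

$18.39 per share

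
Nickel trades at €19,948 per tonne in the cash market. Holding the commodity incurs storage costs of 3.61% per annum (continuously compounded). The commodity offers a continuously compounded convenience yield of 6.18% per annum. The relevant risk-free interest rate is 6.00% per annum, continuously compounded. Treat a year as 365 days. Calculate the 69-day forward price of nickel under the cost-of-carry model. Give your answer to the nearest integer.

€20,078 per tonne

Net carry = r + u − y = 0.0600 + 0.0361 − 0.0618 = 0.0343
F = S·e^((r+u−y)T) = 19948 · e^(0.0343 × 69/365) = 19948 · e^0.006484
= 19948 × 1.006505 = €20,078 per tonne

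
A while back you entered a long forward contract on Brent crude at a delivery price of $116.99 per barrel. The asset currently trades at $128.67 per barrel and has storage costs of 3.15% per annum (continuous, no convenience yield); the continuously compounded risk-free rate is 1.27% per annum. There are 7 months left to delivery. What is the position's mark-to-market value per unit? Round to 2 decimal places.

$14.93 per barrel

Current fair forward for the remaining 7 months: F = S·e^((r + u)·T), (r + u) = 0.0127 + 0.0315 = 0.0442
F = 128.67 · e^(0.0442 × 7/12) = 128.67 × 1.026119 = 132.0307
Value of long forward = (F − K)·e^(−rT) = (132.0307 − 116.99) · e^(−0.0127·7/12)
= 15.0407 × 0.992619 = 14.93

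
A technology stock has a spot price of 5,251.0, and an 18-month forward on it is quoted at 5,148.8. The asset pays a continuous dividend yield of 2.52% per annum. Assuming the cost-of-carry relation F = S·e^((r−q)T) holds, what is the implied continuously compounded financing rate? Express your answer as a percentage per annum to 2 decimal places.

1.21%

From F = S·e^((r−q)T): (r − q) = ln(F/S)/T
ln(5148.8/5251.0) = ln(0.980537) = -0.019655
(r − q) = -0.019655 / (18/12) = -0.013103
r = ln(F/S)/T + q = -0.013103 + 0.0252 = 0.012097
r = 1.21%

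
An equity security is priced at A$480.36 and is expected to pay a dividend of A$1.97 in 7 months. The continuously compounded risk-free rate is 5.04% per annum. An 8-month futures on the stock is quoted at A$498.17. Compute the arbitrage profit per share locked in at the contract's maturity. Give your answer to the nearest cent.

A$3.37 per share

PV(dividends) I = 1.97·e^(−0.0504·7/12) = 1.9129
Fair futures F* = (S − I)·e^(rT) = (480.36 − 1.9129)·e^0.033600 = 478.4471 × 1.034171 = 494.7961
Market A$498.17 > fair 494.7961: forward overpriced → cash-and-carry (borrow at r, buy the stock and collect the dividends, short the forward).
Profit at T = |F_mkt − F*| = |498.17 − 494.7961| = A$3.37 per share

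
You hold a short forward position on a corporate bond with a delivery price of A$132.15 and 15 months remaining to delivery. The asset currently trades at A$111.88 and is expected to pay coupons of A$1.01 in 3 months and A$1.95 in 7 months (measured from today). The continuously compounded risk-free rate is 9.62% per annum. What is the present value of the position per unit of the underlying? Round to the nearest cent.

PV(remaining coupons) I = 1.01·e^(−0.0962·3/12) + 1.95·e^(−0.0962·7/12) = 2.8296
Current forward F = (S − I)·e^(rT) = (111.88 − 2.8296)·e^(0.0962·15/12) = 109.0504 × 1.127779 = 122.9848
Value (long) = (F − K)·e^(−rT) = (122.9848 − 132.15) × 0.886699 = -8.1268
Short position value = −(long value) = A$8.13

A$8.13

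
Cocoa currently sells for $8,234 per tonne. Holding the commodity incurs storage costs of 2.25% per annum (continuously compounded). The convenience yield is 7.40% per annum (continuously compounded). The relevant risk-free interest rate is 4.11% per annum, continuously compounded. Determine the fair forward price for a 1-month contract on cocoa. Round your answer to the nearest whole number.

$8,227 per tonne

Net carry = r + u − y = 0.0411 + 0.0225 − 0.0740 = -0.0104
F = S·e^((r+u−y)T) = 8234 · e^(-0.0104 × 1/12) = 8234 · e^-0.000867
= 8234 × 0.999133 = $8,227 per tonne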